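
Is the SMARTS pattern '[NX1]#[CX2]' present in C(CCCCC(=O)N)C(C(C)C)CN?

No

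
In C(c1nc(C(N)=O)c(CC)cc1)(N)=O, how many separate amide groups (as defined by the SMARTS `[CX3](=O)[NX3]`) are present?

2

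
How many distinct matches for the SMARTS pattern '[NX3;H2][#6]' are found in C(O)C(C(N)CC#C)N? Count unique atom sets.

[NX3;H2][#6] is the SMARTS for a primary amine: a trivalent nitrogen with two H attached to carbon.
The molecule carries 2 separate instances of a primary amino group (-NH2) meeting every constraint; each maps to a distinct set of atoms, giving 2 matches.

2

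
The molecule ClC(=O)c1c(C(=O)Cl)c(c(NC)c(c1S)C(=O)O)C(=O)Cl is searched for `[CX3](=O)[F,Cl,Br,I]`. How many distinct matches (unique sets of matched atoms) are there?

3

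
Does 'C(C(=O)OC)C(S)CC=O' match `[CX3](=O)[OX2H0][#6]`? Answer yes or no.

Yes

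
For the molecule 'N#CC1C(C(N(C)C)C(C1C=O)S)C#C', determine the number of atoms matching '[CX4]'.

Check the 15 heavy atoms by environment: 7× C (X4) → match; 1× S (X2) → no; 3× C (X2) → no; 1× N (X1) → no; 1× C (X3) → no; 1× O (X1) → no; 1× N (X3) → no.
That gives 7 matching atoms.

7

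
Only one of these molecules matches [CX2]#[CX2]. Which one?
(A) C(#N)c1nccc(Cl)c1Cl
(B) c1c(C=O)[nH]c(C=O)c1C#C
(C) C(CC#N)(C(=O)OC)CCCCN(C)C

B

[CX2]#[CX2] describes a carbon-carbon triple bond (an alkyne).
(A) has a nitrile (-C#N) but the triple bond is C#N, not C#C.
(B) contains an ethynyl group (-C#CH), which satisfies every atom and bond constraint.
(C) has a nitrile (-C#N) but the triple bond is C#N, not C#C.
So the answer is (B).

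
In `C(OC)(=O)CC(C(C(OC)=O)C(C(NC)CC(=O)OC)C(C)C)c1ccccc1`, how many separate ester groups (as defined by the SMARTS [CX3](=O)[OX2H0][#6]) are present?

3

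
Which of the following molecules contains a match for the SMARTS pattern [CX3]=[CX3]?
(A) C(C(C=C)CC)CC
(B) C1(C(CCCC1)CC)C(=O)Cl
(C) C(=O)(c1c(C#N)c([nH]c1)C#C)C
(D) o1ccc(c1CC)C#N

A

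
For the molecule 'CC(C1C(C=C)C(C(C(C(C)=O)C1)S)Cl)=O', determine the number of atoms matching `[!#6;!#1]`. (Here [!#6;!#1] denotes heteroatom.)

4

The query [!#6;!#1] means: not carbon and not hydrogen — any heteroatom.
Check the 16 heavy atoms by environment: 12× C → no; 1× Cl → match; 2× O → match; 1× S → match.
Summing the matching environments: 1 + 2 + 1 = 4 matching atoms.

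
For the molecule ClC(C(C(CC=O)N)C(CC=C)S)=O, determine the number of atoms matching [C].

9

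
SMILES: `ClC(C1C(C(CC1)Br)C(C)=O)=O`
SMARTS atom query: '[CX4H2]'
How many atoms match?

The query [CX4H2] means: sp3 carbon (X4) with exactly two hydrogens.
Check the 12 heavy atoms by environment: 2× C (H2, X4) → match; 3× C (H1, X4) → no; 2× C (H0, X3) → no; 2× O (H0, X1) → no; 1× Cl (H0, X1) → no; 1× Br (H0, X1) → no; 1× C (H3, X4) → no.
That gives 2 matching atoms.

2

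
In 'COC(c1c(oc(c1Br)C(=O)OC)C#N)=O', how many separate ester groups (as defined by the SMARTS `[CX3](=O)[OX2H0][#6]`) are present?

[CX3](=O)[OX2H0][#6] is the SMARTS for an ester: a carbonyl carbon bonded to an oxygen that is itself bonded to carbon (no H on that O).
The molecule carries 2 separate instances of a methyl-ester group (-C(=O)OCH3) meeting every constraint; each maps to a distinct set of atoms, giving 2 matches.

2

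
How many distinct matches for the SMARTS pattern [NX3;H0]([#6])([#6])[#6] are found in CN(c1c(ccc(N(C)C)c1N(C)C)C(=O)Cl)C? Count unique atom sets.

[NX3;H0]([#6])([#6])[#6] is the SMARTS for a tertiary amine: a trivalent nitrogen with no H, bonded to three carbons.
The molecule carries 3 separate instances of a dimethylamino group (-N(CH3)2) meeting every constraint; each maps to a distinct set of atoms, giving 3 matches.

3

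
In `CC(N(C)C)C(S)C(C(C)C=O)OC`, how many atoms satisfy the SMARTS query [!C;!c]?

4

The query [!C;!c] means: neither aliphatic nor aromatic carbon — same as [!#6].
Check the 14 heavy atoms by environment: 10× C → no; 2× O → match; 1× N → match; 1× S → match.
Summing the matching environments: 2 + 1 + 1 = 4 matching atoms.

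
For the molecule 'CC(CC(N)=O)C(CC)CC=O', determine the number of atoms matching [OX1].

The query [OX1] means: aliphatic oxygen with one total connection — typically a carbonyl =O or an oxide.
Check the 12 heavy atoms by environment: 7× C (X4) → no; 2× C (X3) → no; 2× O (X1) → match; 1× N (X3) → no.
That gives 2 matching atoms.

2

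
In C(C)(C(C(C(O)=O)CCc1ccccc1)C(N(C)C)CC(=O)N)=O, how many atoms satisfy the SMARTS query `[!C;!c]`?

6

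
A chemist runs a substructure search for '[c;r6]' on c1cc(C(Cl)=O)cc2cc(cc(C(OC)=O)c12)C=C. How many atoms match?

10

Check the 19 heavy atoms by environment: 10× c (aromatic, in 6-ring) → match; 5× C (acyclic) → no; 3× O (acyclic) → no; 1× Cl (acyclic) → no.
That gives 10 matching atoms.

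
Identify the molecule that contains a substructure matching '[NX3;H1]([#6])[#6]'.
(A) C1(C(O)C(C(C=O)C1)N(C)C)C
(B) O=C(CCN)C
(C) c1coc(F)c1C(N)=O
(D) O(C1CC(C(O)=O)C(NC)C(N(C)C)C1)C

D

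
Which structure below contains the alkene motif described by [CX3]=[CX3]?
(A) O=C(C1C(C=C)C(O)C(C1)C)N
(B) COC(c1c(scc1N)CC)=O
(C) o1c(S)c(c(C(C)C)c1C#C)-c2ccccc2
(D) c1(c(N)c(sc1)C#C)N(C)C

[CX3]=[CX3] describes a non-aromatic C=C double bond between two sp2 carbons (an alkene).
(A) contains a vinyl group (-CH=CH2), which satisfies every atom and bond constraint.
(B) has an ethyl group (-CH2CH3) but its C-C bond is a single bond between CX4 carbons, not CX3=CX3.
(C) has an ethynyl group (-C#CH) but the C-C bond is a triple bond, not a double bond.
(D) has an ethynyl group (-C#CH) but the C-C bond is a triple bond, not a double bond.
So the answer is (A).

A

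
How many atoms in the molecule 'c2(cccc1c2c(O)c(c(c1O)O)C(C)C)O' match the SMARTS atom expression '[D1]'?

6

Check the 17 heavy atoms by environment: 7× c (aromatic, D3) → no; 3× c (aromatic, D2) → no; 4× O (D1) → match; 1× C (D3) → no; 2× C (D1) → match.
Summing the matching environments: 4 + 2 = 6 matching atoms.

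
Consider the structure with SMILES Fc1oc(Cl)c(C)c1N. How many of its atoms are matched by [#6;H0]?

4

The query [#6;H0] means: any carbon with no attached hydrogen.
Check the 9 heavy atoms by environment: 1× o (aromatic, H0) → no; 4× c (aromatic, H0) → match; 1× Cl (H0) → no; 1× N (H2) → no; 1× F (H0) → no; 1× C (H3) → no.
That gives 4 matching atoms.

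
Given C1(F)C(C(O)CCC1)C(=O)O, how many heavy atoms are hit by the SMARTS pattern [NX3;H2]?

0

The query [NX3;H2] means: aliphatic N with 3 total connections, two of them H — an -NH2 nitrogen (amine or amide).
Check the 11 heavy atoms by environment: 3× C (H1, X4) → no; 3× C (H2, X4) → no; 2× O (H1, X2) → no; 1× C (H0, X3) → no; 1× O (H0, X1) → no; 1× F (H0, X1) → no.
No environment satisfies the query, so 0 matching atoms.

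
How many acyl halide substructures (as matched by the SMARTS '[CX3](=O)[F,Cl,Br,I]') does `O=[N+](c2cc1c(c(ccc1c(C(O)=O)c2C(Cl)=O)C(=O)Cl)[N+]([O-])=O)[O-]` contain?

[CX3](=O)[F,Cl,Br,I] is the SMARTS for an acyl halide: a carbonyl carbon bonded to a halogen.
The molecule carries 2 separate instances of an acyl chloride (-C(=O)Cl) meeting every constraint; each maps to a distinct set of atoms, giving 2 matches.

2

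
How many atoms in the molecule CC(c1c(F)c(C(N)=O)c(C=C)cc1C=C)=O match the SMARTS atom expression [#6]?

Check the 17 heavy atoms by environment: 6× c (aromatic) → match; 7× C → match; 1× F → no; 2× O → no; 1× N → no.
Summing the matching environments: 6 + 7 = 13 matching atoms.

13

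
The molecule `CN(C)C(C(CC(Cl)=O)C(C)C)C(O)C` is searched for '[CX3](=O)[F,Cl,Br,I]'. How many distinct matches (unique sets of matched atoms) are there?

[CX3](=O)[F,Cl,Br,I] is the SMARTS for an acyl halide: a carbonyl carbon bonded to a halogen.
Exactly one fragment in the molecule meets all constraints, giving 1 match.

1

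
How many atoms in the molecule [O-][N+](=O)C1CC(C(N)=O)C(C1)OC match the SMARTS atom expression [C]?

7

The query [C] means: uppercase C matches aliphatic (non-aromatic) carbon only.
Check the 13 heavy atoms by environment: 7× C → match; 1× N (charge +1) → no; 1× O (charge -1) → no; 3× O → no; 1× N → no.
That gives 7 matching atoms.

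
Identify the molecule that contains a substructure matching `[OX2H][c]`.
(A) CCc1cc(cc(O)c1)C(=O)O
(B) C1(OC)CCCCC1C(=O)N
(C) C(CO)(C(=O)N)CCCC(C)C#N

[OX2H][c] describes a hydroxyl oxygen attached to an aromatic carbon (a phenol).
(A) contains a hydroxyl group (-OH), which satisfies every atom and bond constraint.
(B) has a methoxy ether (-OCH3) but the oxygen has H0, not H1.
(C) has a hydroxyl group (-OH) but the -OH is on an aliphatic carbon, not an aromatic c.
So the answer is (A).

A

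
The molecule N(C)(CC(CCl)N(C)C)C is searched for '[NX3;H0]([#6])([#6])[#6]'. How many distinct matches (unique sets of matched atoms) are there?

2

[NX3;H0]([#6])([#6])[#6] is the SMARTS for a tertiary amine: a trivalent nitrogen with no H, bonded to three carbons.
The molecule carries 2 separate instances of a dimethylamino group (-N(CH3)2) meeting every constraint; each maps to a distinct set of atoms, giving 2 matches.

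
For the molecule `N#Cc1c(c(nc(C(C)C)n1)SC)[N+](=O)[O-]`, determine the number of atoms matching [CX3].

Check the 16 heavy atoms by environment: 2× n (aromatic, X2) → no; 4× c (aromatic, X3) → no; 1× C (X2) → no; 1× N (X1) → no; 1× S (X2) → no; 4× C (X4) → no; 1× N (charge +1, X3) → no; 1× O (charge -1, X1) → no; 1× O (X1) → no.
No environment satisfies the query, so 0 matching atoms.

0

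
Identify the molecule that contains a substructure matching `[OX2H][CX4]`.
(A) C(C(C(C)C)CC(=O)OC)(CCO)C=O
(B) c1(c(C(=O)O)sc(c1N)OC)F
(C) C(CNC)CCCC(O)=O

A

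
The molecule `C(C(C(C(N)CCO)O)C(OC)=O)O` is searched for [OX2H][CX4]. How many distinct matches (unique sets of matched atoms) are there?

[OX2H][CX4] is the SMARTS for an aliphatic alcohol: a hydroxyl oxygen bound to an sp3 (X4) carbon.
The molecule carries 3 separate instances of a hydroxyl group (-OH) meeting every constraint; each maps to a distinct set of atoms, giving 3 matches.

3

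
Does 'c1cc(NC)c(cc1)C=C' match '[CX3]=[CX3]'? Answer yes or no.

The pattern [CX3]=[CX3] describes a non-aromatic C=C double bond between two sp2 carbons — an alkene.
The molecule carries a vinyl group (-CH=CH2), whose atoms satisfy every constraint of the query, so the pattern matches.

Yes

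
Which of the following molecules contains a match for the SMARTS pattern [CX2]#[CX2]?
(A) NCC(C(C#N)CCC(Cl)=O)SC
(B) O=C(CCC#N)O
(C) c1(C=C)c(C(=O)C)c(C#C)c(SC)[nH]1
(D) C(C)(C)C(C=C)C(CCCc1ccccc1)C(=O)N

C

[CX2]#[CX2] describes a carbon-carbon triple bond (an alkyne).
(A) has a nitrile (-C#N) but the triple bond is C#N, not C#C.
(B) has a nitrile (-C#N) but the triple bond is C#N, not C#C.
(C) contains an ethynyl group (-C#CH), which satisfies every atom and bond constraint.
(D) has a vinyl group (-CH=CH2) but the C=C is a double bond; both carbons are CX3, not CX2.
So the answer is (C).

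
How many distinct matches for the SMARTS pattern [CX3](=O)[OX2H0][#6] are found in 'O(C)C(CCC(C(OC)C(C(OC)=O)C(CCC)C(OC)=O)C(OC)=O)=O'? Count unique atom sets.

4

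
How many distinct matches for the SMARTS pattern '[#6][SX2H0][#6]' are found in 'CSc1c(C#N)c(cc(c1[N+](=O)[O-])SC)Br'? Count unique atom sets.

[#6][SX2H0][#6] is the SMARTS for a thioether: an aliphatic sulfur bridging two carbons with no H on the sulfur.
The molecule carries 2 separate instances of a methylthio ether (-SCH3) meeting every constraint; each maps to a distinct set of atoms, giving 2 matches.

2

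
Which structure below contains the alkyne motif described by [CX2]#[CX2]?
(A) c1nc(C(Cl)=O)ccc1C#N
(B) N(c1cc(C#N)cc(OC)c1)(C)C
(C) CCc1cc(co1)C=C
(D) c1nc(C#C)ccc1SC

[CX2]#[CX2] describes a carbon-carbon triple bond (an alkyne).
(A) has a nitrile (-C#N) but the triple bond is C#N, not C#C.
(B) has a nitrile (-C#N) but the triple bond is C#N, not C#C.
(C) has a vinyl group (-CH=CH2) but the C=C is a double bond; both carbons are CX3, not CX2.
(D) contains an ethynyl group (-C#CH), which satisfies every atom and bond constraint.
So the answer is (D).

D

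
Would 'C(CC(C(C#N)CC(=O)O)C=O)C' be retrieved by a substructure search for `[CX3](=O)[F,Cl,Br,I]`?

The pattern [CX3](=O)[F,Cl,Br,I] describes a carbonyl carbon bonded to a halogen — an acyl halide.
The closest candidate here is a carboxylic acid group (-C(=O)OH), but the carbonyl is bonded to -OH, not to a halogen. No other fragment satisfies the full query, so there is no match.

No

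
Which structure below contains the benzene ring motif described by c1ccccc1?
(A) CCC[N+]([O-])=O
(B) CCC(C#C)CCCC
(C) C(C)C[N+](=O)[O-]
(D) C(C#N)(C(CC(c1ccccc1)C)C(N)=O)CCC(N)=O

c1ccccc1 describes six aromatic carbons in a ring (a benzene ring).
(A) has a methyl group (-CH3) but no six-membered all-carbon aromatic ring is present.
(B) has a methyl group (-CH3) but no six-membered all-carbon aromatic ring is present.
(C) has a methyl group (-CH3) but no six-membered all-carbon aromatic ring is present.
(D) contains a phenyl ring, which satisfies every atom and bond constraint.
So the answer is (D).

D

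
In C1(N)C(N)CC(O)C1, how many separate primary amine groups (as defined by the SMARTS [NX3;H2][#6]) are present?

[NX3;H2][#6] is the SMARTS for a primary amine: a trivalent nitrogen with two H attached to carbon.
The molecule carries 2 separate instances of a primary amino group (-NH2) meeting every constraint; each maps to a distinct set of atoms, giving 2 matches.

2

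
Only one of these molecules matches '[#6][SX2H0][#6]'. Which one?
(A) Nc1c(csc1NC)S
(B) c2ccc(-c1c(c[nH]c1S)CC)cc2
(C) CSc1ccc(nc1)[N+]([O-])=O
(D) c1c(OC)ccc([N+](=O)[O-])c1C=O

[#6][SX2H0][#6] describes an aliphatic sulfur bridging two carbons with no H on the sulfur (a thioether).
(A) has a thiol (-SH) but the sulfur has H1, not H0 bridging two carbons.
(B) has a thiol (-SH) but the sulfur has H1, not H0 bridging two carbons.
(C) contains a methylthio ether (-SCH3), which satisfies every atom and bond constraint.
(D) has a methoxy ether (-OCH3) but the bridging atom is O, not S.
So the answer is (C).

C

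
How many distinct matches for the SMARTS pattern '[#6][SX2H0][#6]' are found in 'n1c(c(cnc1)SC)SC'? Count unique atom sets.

[#6][SX2H0][#6] is the SMARTS for a thioether: an aliphatic sulfur bridging two carbons with no H on the sulfur.
The molecule carries 2 separate instances of a methylthio ether (-SCH3) meeting every constraint; each maps to a distinct set of atoms, giving 2 matches.

2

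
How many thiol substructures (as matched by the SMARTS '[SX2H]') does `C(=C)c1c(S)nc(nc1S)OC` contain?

[SX2H] is the SMARTS for a thiol: an aliphatic sulfur with two connections, one being H.
The molecule carries 2 separate instances of a thiol (-SH) meeting every constraint; each maps to a distinct set of atoms, giving 2 matches.

2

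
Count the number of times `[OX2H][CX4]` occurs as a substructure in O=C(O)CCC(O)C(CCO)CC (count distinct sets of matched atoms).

[OX2H][CX4] is the SMARTS for an aliphatic alcohol: a hydroxyl oxygen bound to an sp3 (X4) carbon.
The molecule carries 2 separate instances of a hydroxyl group (-OH) meeting every constraint; each maps to a distinct set of atoms, giving 2 matches.

2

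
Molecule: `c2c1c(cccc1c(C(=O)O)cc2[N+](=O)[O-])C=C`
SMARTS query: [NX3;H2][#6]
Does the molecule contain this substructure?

No

The pattern [NX3;H2][#6] describes a trivalent nitrogen with two H attached to carbon — a primary amine.
The closest candidate here is a nitro group (-[N+](=O)[O-]), but the nitrogen is [N+] with no H, not NX3H2. No other fragment satisfies the full query, so there is no match.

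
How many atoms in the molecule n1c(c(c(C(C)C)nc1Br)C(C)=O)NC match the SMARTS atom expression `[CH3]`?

4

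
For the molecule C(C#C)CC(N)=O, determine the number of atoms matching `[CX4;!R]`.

2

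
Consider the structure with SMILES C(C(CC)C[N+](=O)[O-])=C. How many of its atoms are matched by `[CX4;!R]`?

4

The query [CX4;!R] means: aliphatic carbon with four total connections, not in a ring.
Check the 9 heavy atoms by environment: 4× C (X4, acyclic) → match; 1× N (charge +1, X3, acyclic) → no; 1× O (charge -1, X1, acyclic) → no; 1× O (X1, acyclic) → no; 2× C (X3, acyclic) → no.
That gives 4 matching atoms.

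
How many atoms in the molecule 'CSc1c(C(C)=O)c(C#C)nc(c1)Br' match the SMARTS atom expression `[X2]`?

Check the 14 heavy atoms by environment: 1× n (aromatic, X2) → match; 5× c (aromatic, X3) → no; 1× S (X2) → match; 2× C (X4) → no; 2× C (X2) → match; 1× C (X3) → no; 1× O (X1) → no; 1× Br (X1) → no.
Summing the matching environments: 1 + 1 + 2 = 4 matching atoms.

4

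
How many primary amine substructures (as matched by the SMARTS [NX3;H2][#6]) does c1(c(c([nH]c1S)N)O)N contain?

[NX3;H2][#6] is the SMARTS for a primary amine: a trivalent nitrogen with two H attached to carbon.
The molecule carries 2 separate instances of a primary amino group (-NH2) meeting every constraint; each maps to a distinct set of atoms, giving 2 matches.

2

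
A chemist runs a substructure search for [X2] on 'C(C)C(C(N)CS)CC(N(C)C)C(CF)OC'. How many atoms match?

Check the 17 heavy atoms by environment: 12× C (X4) → no; 1× S (X2) → match; 1× O (X2) → match; 2× N (X3) → no; 1× F (X1) → no.
Summing the matching environments: 1 + 1 = 2 matching atoms.

2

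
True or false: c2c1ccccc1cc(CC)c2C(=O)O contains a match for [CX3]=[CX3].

The pattern [CX3]=[CX3] describes a non-aromatic C=C double bond between two sp2 carbons — an alkene.
The closest candidate here is an ethyl group (-CH2CH3), but its C-C bond is a single bond between CX4 carbons, not CX3=CX3. No other fragment satisfies the full query, so there is no match.

False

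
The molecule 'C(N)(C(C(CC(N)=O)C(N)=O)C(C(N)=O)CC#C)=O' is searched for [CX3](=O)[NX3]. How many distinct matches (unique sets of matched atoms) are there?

[CX3](=O)[NX3] is the SMARTS for an amide: a carbonyl carbon bonded to a trivalent nitrogen.
The molecule carries 4 separate instances of a primary amide (-C(=O)NH2) meeting every constraint; each maps to a distinct set of atoms, giving 4 matches.

4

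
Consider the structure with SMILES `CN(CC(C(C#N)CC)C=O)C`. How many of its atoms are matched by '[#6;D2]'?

The query [#6;D2] means: any carbon bonded to exactly two heavy atoms.
Check the 12 heavy atoms by environment: 4× C (D2) → match; 2× C (D3) → no; 3× C (D1) → no; 1× N (D3) → no; 1× O (D1) → no; 1× N (D1) → no.
That gives 4 matching atoms.

4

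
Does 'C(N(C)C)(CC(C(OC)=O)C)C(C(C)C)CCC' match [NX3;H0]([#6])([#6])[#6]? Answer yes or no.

The pattern [NX3;H0]([#6])([#6])[#6] describes a trivalent nitrogen with no H, bonded to three carbons — a tertiary amine.
The molecule carries a dimethylamino group (-N(CH3)2), whose atoms satisfy every constraint of the query, so the pattern matches.

Yes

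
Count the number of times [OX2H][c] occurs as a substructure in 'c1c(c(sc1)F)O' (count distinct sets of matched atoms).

1

[OX2H][c] is the SMARTS for a phenol: a hydroxyl oxygen attached to an aromatic carbon.
Exactly one fragment in the molecule meets all constraints, giving 1 match.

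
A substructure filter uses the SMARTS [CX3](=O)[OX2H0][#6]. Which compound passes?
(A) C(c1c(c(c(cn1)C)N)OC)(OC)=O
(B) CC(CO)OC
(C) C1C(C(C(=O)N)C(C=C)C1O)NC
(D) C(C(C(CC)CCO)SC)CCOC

A

[CX3](=O)[OX2H0][#6] describes a carbonyl carbon bonded to an oxygen that is itself bonded to carbon (no H on that O) (an ester).
(A) contains a methyl-ester group (-C(=O)OCH3), which satisfies every atom and bond constraint.
(B) has a methoxy ether (-OCH3) but the ether oxygen is not adjacent to a C=O carbon.
(C) has a primary amide (-C(=O)NH2) but the carbonyl is bonded to N, not to an O-C linkage.
(D) has a methoxy ether (-OCH3) but the ether oxygen is not adjacent to a C=O carbon.
So the answer is (A).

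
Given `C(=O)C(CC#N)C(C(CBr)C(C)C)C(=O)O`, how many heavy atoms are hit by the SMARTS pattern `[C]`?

11

Check the 16 heavy atoms by environment: 11× C → match; 1× N → no; 3× O → no; 1× Br → no.
That gives 11 matching atoms.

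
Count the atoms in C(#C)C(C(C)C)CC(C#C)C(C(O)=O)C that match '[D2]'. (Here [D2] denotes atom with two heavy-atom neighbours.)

The query [D2] means: atom with exactly two heavy-atom neighbours.
Check the 15 heavy atoms by environment: 5× C (D1) → no; 5× C (D3) → no; 3× C (D2) → match; 2× O (D1) → no.
That gives 3 matching atoms.

3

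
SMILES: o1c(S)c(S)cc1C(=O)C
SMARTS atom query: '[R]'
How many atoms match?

5

Check the 10 heavy atoms by environment: 1× o (aromatic, in 5-ring) → match; 4× c (aromatic, in 5-ring) → match; 2× C (acyclic) → no; 1× O (acyclic) → no; 2× S (acyclic) → no.
Summing the matching environments: 1 + 4 = 5 matching atoms.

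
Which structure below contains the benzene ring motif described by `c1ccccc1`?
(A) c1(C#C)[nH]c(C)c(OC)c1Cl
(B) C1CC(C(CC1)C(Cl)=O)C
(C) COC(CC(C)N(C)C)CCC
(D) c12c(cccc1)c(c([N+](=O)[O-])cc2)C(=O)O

D

c1ccccc1 describes six aromatic carbons in a ring (a benzene ring).
(A) has a methyl group (-CH3) but no six-membered all-carbon aromatic ring is present.
(B) has a methyl group (-CH3) but no six-membered all-carbon aromatic ring is present.
(C) has a methyl group (-CH3) but no six-membered all-carbon aromatic ring is present.
(D) contains the required atom environment, so the pattern matches.
So the answer is (D).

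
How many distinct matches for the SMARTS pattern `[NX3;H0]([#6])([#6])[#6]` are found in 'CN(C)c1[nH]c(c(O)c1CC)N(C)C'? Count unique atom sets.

2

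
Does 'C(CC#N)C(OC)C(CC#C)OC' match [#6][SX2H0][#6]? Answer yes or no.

No

The pattern [#6][SX2H0][#6] describes an aliphatic sulfur bridging two carbons with no H on the sulfur — a thioether.
The closest candidate here is a methoxy ether (-OCH3), but the bridging atom is O, not S. No other fragment satisfies the full query, so there is no match.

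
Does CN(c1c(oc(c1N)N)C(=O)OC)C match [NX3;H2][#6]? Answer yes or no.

Yes

The pattern [NX3;H2][#6] describes a trivalent nitrogen with two H attached to carbon — a primary amine.
The molecule carries a primary amino group (-NH2), whose atoms satisfy every constraint of the query, so the pattern matches.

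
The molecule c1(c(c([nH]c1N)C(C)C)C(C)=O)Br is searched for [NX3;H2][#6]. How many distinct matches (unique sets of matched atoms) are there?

[NX3;H2][#6] is the SMARTS for a primary amine: a trivalent nitrogen with two H attached to carbon.
Exactly one fragment in the molecule meets all constraints, giving 1 match.

1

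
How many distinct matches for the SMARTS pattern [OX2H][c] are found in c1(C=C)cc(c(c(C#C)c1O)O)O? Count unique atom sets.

3

[OX2H][c] is the SMARTS for a phenol: a hydroxyl oxygen attached to an aromatic carbon.
The molecule carries 3 separate instances of a hydroxyl group (-OH) meeting every constraint; each maps to a distinct set of atoms, giving 3 matches.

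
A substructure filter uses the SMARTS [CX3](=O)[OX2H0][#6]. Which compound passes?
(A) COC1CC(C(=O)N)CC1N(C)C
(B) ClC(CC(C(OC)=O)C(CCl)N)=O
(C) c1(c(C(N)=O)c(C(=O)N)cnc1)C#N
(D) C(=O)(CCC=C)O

B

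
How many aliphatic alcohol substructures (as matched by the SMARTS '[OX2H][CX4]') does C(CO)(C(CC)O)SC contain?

[OX2H][CX4] is the SMARTS for an aliphatic alcohol: a hydroxyl oxygen bound to an sp3 (X4) carbon.
The molecule carries 2 separate instances of a hydroxyl group (-OH) meeting every constraint; each maps to a distinct set of atoms, giving 2 matches.

2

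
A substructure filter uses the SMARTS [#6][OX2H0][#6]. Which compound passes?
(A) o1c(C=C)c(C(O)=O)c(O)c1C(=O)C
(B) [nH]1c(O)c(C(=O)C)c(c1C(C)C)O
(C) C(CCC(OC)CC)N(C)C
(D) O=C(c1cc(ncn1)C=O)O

[#6][OX2H0][#6] describes an aliphatic oxygen bridging two carbons with no H on the oxygen (an ether).
(A) has a carboxylic acid group (-C(=O)OH) but the -OH oxygen has H1; the =O is OX1, not OX2.
(B) has a hydroxyl group (-OH) but the oxygen has H1, not H0 bridging two carbons.
(C) contains a methoxy ether (-OCH3), which satisfies every atom and bond constraint.
(D) has a carboxylic acid group (-C(=O)OH) but the -OH oxygen has H1; the =O is OX1, not OX2.
So the answer is (C).

C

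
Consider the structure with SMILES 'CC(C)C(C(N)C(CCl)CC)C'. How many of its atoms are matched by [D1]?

Check the 12 heavy atoms by environment: 4× C (D1) → match; 4× C (D3) → no; 2× C (D2) → no; 1× Cl (D1) → match; 1× N (D1) → match.
Summing the matching environments: 4 + 1 + 1 = 6 matching atoms.

6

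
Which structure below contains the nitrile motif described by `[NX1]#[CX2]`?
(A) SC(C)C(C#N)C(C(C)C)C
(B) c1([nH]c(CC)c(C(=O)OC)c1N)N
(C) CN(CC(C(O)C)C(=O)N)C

[NX1]#[CX2] describes a nitrogen triple-bonded to a two-connected carbon (a nitrile).
(A) contains a nitrile (-C#N), which satisfies every atom and bond constraint.
(B) has a primary amino group (-NH2) but the nitrogen is NX3 (three connections), not NX1 triple-bonded.
(C) has a primary amide (-C(=O)NH2) but the nitrogen is NX3, not NX1.
So the answer is (A).

A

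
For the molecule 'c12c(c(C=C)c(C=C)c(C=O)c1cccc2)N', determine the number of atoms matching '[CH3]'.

0

The query [CH3] means: aliphatic carbon with exactly three hydrogens.
Check the 17 heavy atoms by environment: 6× c (aromatic, H0) → no; 4× c (aromatic, H1) → no; 3× C (H1) → no; 2× C (H2) → no; 1× O (H0) → no; 1× N (H2) → no.
No environment satisfies the query, so 0 matching atoms.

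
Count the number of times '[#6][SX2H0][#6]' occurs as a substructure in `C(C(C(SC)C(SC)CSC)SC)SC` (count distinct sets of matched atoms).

[#6][SX2H0][#6] is the SMARTS for a thioether: an aliphatic sulfur bridging two carbons with no H on the sulfur.
The molecule carries 5 separate instances of a methylthio ether (-SCH3) meeting every constraint; each maps to a distinct set of atoms, giving 5 matches.

5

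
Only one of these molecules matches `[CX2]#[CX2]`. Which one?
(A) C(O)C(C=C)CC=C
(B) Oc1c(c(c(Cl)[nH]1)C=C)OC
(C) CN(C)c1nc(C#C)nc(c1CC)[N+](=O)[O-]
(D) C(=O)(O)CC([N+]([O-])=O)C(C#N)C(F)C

[CX2]#[CX2] describes a carbon-carbon triple bond (an alkyne).
(A) has a vinyl group (-CH=CH2) but the C=C is a double bond; both carbons are CX3, not CX2.
(B) has a vinyl group (-CH=CH2) but the C=C is a double bond; both carbons are CX3, not CX2.
(C) contains an ethynyl group (-C#CH), which satisfies every atom and bond constraint.
(D) has a nitrile (-C#N) but the triple bond is C#N, not C#C.
So the answer is (C).

C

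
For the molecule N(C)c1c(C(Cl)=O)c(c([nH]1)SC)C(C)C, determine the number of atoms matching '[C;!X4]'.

1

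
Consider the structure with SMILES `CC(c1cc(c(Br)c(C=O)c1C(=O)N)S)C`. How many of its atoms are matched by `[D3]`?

7

Check the 16 heavy atoms by environment: 5× c (aromatic, D3) → match; 1× c (aromatic, D2) → no; 1× S (D1) → no; 1× Br (D1) → no; 1× C (D2) → no; 2× O (D1) → no; 2× C (D3) → match; 1× N (D1) → no; 2× C (D1) → no.
Summing the matching environments: 5 + 2 = 7 matching atoms.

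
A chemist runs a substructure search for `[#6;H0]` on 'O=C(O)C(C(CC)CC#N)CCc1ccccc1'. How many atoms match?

3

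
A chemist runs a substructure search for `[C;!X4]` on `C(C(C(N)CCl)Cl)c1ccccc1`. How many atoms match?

0

The query [C;!X4] means: aliphatic carbon that does not have four total connections.
Check the 13 heavy atoms by environment: 4× C (X4) → no; 2× Cl (X1) → no; 6× c (aromatic, X3) → no; 1× N (X3) → no.
No environment satisfies the query, so 0 matching atoms.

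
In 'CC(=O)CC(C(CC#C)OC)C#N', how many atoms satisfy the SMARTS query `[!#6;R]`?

0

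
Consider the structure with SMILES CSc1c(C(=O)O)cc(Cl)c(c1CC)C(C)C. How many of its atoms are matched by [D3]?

7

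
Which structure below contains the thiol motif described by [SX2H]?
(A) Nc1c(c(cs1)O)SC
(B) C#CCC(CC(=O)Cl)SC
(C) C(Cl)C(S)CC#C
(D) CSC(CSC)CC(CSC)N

[SX2H] describes an aliphatic sulfur with two connections, one being H (a thiol).
(A) has a methylthio ether (-SCH3) but the sulfur has H0 (bonded to two carbons), not H1.
(B) has a methylthio ether (-SCH3) but the sulfur has H0 (bonded to two carbons), not H1.
(C) contains a thiol (-SH), which satisfies every atom and bond constraint.
(D) has a methylthio ether (-SCH3) but the sulfur has H0 (bonded to two carbons), not H1.
So the answer is (C).

C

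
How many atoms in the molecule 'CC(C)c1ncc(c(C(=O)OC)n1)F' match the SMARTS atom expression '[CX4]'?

The query [CX4] means: C with X4: aliphatic carbon with exactly 4 total connections (bonds + H).
Check the 14 heavy atoms by environment: 2× n (aromatic, X2) → no; 4× c (aromatic, X3) → no; 1× C (X3) → no; 1× O (X1) → no; 1× O (X2) → no; 4× C (X4) → match; 1× F (X1) → no.
That gives 4 matching atoms.

4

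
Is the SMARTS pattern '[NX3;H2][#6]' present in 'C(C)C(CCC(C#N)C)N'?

The pattern [NX3;H2][#6] describes a trivalent nitrogen with two H attached to carbon — a primary amine.
The molecule carries a primary amino group (-NH2), whose atoms satisfy every constraint of the query, so the pattern matches.

Yes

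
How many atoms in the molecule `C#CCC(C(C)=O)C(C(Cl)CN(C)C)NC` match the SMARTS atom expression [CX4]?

9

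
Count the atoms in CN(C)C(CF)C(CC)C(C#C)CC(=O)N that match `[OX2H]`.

0

The query [OX2H] means: aliphatic oxygen with two connections, one of which is H — an -OH oxygen.
Check the 16 heavy atoms by environment: 3× C (H2, X4) → no; 3× C (H1, X4) → no; 1× C (H0, X3) → no; 1× O (H0, X1) → no; 1× N (H2, X3) → no; 3× C (H3, X4) → no; 1× C (H0, X2) → no; 1× C (H1, X2) → no; 1× F (H0, X1) → no; 1× N (H0, X3) → no.
No environment satisfies the query, so 0 matching atoms.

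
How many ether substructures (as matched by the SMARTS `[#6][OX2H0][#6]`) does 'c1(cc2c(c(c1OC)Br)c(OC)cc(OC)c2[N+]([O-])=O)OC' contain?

4

[#6][OX2H0][#6] is the SMARTS for an ether: an aliphatic oxygen bridging two carbons with no H on the oxygen.
The molecule carries 4 separate instances of a methoxy ether (-OCH3) meeting every constraint; each maps to a distinct set of atoms, giving 4 matches.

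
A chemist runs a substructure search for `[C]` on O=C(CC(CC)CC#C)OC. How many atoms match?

The query [C] means: uppercase C matches aliphatic (non-aromatic) carbon only.
Check the 11 heavy atoms by environment: 9× C → match; 2× O → no.
That gives 9 matching atoms.

9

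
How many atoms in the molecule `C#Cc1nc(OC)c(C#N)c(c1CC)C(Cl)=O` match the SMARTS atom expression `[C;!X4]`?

4

The query [C;!X4] means: aliphatic carbon that does not have four total connections.
Check the 17 heavy atoms by environment: 1× n (aromatic, X2) → no; 5× c (aromatic, X3) → no; 3× C (X2) → match; 1× N (X1) → no; 1× C (X3) → match; 1× O (X1) → no; 1× Cl (X1) → no; 3× C (X4) → no; 1× O (X2) → no.
Summing the matching environments: 3 + 1 = 4 matching atoms.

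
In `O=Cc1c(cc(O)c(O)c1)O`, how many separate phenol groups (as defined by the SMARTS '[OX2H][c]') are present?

[OX2H][c] is the SMARTS for a phenol: a hydroxyl oxygen attached to an aromatic carbon.
The molecule carries 3 separate instances of a hydroxyl group (-OH) meeting every constraint; each maps to a distinct set of atoms, giving 3 matches.

3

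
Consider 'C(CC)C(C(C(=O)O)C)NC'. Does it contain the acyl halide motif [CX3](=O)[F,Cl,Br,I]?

No

The pattern [CX3](=O)[F,Cl,Br,I] describes a carbonyl carbon bonded to a halogen — an acyl halide.
The closest candidate here is a carboxylic acid group (-C(=O)OH), but the carbonyl is bonded to -OH, not to a halogen. No other fragment satisfies the full query, so there is no match.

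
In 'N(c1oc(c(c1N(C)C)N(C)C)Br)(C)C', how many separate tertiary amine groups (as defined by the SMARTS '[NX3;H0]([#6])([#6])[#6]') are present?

3

[NX3;H0]([#6])([#6])[#6] is the SMARTS for a tertiary amine: a trivalent nitrogen with no H, bonded to three carbons.
The molecule carries 3 separate instances of a dimethylamino group (-N(CH3)2) meeting every constraint; each maps to a distinct set of atoms, giving 3 matches.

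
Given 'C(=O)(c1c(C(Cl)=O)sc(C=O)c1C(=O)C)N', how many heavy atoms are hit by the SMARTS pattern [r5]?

The query [r5] means: r5 matches atoms in a five-membered ring.
Check the 16 heavy atoms by environment: 1× s (aromatic, in 5-ring) → match; 4× c (aromatic, in 5-ring) → match; 5× C (acyclic) → no; 4× O (acyclic) → no; 1× N (acyclic) → no; 1× Cl (acyclic) → no.
Summing the matching environments: 1 + 4 = 5 matching atoms.

5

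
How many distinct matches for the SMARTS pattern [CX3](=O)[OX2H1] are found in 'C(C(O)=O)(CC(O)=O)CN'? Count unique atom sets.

[CX3](=O)[OX2H1] is the SMARTS for a carboxylic acid: an sp2 carbon double-bonded to O and single-bonded to an -OH oxygen.
The molecule carries 2 separate instances of a carboxylic acid group (-C(=O)OH) meeting every constraint; each maps to a distinct set of atoms, giving 2 matches.

2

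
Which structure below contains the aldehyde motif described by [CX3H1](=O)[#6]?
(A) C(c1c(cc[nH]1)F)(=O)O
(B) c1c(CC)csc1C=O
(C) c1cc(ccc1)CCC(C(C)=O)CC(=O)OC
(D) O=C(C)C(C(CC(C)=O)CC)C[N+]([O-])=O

[CX3H1](=O)[#6] describes an sp2 carbon with one H, double-bonded to O and single-bonded to carbon (an aldehyde).
(A) has a carboxylic acid group (-C(=O)OH) but the carbonyl carbon has H0 and is bonded to O, not H1.
(B) contains an aldehyde (-CHO), which satisfies every atom and bond constraint.
(C) has a methyl-ester group (-C(=O)OCH3) but the carbonyl carbon has H0, not H1.
(D) has an acetyl/ketone group (-C(=O)CH3) but the carbonyl carbon has H0 (two carbon neighbours), not H1.
So the answer is (B).

B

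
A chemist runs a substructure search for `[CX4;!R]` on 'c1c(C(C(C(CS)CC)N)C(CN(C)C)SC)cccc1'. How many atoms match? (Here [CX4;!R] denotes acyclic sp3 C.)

The query [CX4;!R] means: aliphatic carbon with four total connections, not in a ring.
Check the 21 heavy atoms by environment: 11× C (X4, acyclic) → match; 2× S (X2, acyclic) → no; 2× N (X3, acyclic) → no; 6× c (aromatic, X3, in 6-ring) → no.
That gives 11 matching atoms.

11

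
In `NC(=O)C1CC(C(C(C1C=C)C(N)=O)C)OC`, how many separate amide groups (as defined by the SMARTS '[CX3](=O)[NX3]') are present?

[CX3](=O)[NX3] is the SMARTS for an amide: a carbonyl carbon bonded to a trivalent nitrogen.
The molecule carries 2 separate instances of a primary amide (-C(=O)NH2) meeting every constraint; each maps to a distinct set of atoms, giving 2 matches.

2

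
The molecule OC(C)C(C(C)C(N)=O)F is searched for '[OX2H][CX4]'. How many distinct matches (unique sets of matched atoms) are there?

[OX2H][CX4] is the SMARTS for an aliphatic alcohol: a hydroxyl oxygen bound to an sp3 (X4) carbon.
Exactly one fragment in the molecule meets all constraints, giving 1 match.

1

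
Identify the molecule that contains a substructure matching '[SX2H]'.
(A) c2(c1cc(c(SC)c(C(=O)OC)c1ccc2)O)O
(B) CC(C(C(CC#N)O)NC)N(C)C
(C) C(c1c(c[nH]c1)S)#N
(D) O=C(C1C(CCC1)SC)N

C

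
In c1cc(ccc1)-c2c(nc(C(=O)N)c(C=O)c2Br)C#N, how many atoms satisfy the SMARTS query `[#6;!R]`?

3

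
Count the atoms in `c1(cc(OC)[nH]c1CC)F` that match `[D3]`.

3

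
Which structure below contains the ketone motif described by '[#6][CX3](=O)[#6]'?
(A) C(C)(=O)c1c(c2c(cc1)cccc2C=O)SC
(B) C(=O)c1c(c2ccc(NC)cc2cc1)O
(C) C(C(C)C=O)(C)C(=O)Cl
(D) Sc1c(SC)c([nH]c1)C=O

[#6][CX3](=O)[#6] describes a carbonyl carbon (no H) flanked by two carbons (a ketone).
(A) contains an acetyl/ketone group (-C(=O)CH3), which satisfies every atom and bond constraint.
(B) has an aldehyde (-CHO) but the carbonyl carbon has H1, so it is not flanked by two carbons.
(C) has an aldehyde (-CHO) but the carbonyl carbon has H1, so it is not flanked by two carbons.
(D) has an aldehyde (-CHO) but the carbonyl carbon has H1, so it is not flanked by two carbons.
So the answer is (A).

A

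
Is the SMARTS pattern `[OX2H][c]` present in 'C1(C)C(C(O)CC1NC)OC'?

No

The pattern [OX2H][c] describes a hydroxyl oxygen attached to an aromatic carbon — a phenol.
The closest candidate here is a hydroxyl group (-OH), but the -OH is on an aliphatic carbon, not an aromatic c. No other fragment satisfies the full query, so there is no match.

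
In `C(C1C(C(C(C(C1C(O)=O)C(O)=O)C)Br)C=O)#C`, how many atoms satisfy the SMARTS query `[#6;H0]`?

The query [#6;H0] means: any carbon with no attached hydrogen.
Check the 18 heavy atoms by environment: 8× C (H1) → no; 3× O (H0) → no; 3× C (H0) → match; 2× O (H1) → no; 1× Br (H0) → no; 1× C (H3) → no.
That gives 3 matching atoms.

3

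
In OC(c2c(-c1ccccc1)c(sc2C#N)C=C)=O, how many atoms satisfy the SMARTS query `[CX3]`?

3

Check the 18 heavy atoms by environment: 1× s (aromatic, X2) → no; 10× c (aromatic, X3) → no; 3× C (X3) → match; 1× O (X1) → no; 1× O (X2) → no; 1× C (X2) → no; 1× N (X1) → no.
That gives 3 matching atoms.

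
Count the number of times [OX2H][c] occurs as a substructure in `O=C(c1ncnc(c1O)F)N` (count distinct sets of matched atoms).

[OX2H][c] is the SMARTS for a phenol: a hydroxyl oxygen attached to an aromatic carbon.
Exactly one fragment in the molecule meets all constraints, giving 1 match.

1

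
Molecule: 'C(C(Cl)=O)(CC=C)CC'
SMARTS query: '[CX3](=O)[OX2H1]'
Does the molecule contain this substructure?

No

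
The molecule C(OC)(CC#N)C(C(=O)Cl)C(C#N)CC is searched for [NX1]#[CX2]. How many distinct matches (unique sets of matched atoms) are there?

[NX1]#[CX2] is the SMARTS for a nitrile: a nitrogen triple-bonded to a two-connected carbon.
The molecule carries 2 separate instances of a nitrile (-C#N) meeting every constraint; each maps to a distinct set of atoms, giving 2 matches.

2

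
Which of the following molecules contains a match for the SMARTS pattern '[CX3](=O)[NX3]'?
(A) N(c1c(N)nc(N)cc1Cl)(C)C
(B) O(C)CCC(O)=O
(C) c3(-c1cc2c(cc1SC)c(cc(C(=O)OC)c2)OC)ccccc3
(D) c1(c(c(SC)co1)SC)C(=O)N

[CX3](=O)[NX3] describes a carbonyl carbon bonded to a trivalent nitrogen (an amide).
(A) has a primary amino group (-NH2) but the -NH2 is not attached to a carbonyl carbon.
(B) has a carboxylic acid group (-C(=O)OH) but the carbonyl is bonded to O, not to an NX3 nitrogen.
(C) has a methyl-ester group (-C(=O)OCH3) but the carbonyl is bonded to O, not to an NX3 nitrogen.
(D) contains a primary amide (-C(=O)NH2), which satisfies every atom and bond constraint.
So the answer is (D).

D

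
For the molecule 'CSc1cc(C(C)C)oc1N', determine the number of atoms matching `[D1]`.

The query [D1] means: atom with exactly one heavy-atom neighbour (degree 1).
Check the 11 heavy atoms by environment: 1× o (aromatic, D2) → no; 3× c (aromatic, D3) → no; 1× c (aromatic, D2) → no; 1× N (D1) → match; 1× S (D2) → no; 3× C (D1) → match; 1× C (D3) → no.
Summing the matching environments: 1 + 3 = 4 matching atoms.

4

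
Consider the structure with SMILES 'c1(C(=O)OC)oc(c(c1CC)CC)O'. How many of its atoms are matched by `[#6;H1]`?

0

Check the 14 heavy atoms by environment: 1× o (aromatic, H0) → no; 4× c (aromatic, H0) → no; 1× O (H1) → no; 1× C (H0) → no; 2× O (H0) → no; 3× C (H3) → no; 2× C (H2) → no.
No environment satisfies the query, so 0 matching atoms.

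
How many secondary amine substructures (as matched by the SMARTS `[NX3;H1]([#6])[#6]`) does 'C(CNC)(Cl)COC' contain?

1

[NX3;H1]([#6])[#6] is the SMARTS for a secondary amine: a trivalent nitrogen with one H, bonded to two carbons.
Exactly one fragment in the molecule meets all constraints, giving 1 match.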